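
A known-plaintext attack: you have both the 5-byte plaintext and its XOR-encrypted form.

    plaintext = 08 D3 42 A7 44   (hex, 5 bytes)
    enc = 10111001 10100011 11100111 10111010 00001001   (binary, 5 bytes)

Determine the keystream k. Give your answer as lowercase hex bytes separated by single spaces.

Since enc = plaintext ⊕ k, XORing both sides with plaintext gives k = plaintext ⊕ enc.
byte 0: 08 XOR b9 = b1
byte 1: d3 XOR a3 = 70
byte 2: 42 XOR e7 = a5
byte 3: a7 XOR ba = 1d
byte 4: 44 XOR 09 = 4d

b1 70 a5 1d 4d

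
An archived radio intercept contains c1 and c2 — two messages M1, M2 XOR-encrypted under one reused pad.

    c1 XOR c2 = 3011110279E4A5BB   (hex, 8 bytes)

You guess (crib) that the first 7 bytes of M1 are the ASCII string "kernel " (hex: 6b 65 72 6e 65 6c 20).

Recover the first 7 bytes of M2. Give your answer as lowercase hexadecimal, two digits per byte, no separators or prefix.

Since c1 ⊕ c2 = M1 ⊕ M2, XORing with the guessed M1 bytes yields the corresponding M2 bytes: M2 = (c1 ⊕ c2) ⊕ M1.
30 ^ 6b = 5b
11 ^ 65 = 74
11 ^ 72 = 63
02 ^ 6e = 6c
79 ^ 65 = 1c
e4 ^ 6c = 88
a5 ^ 20 = 85

5b74636c1c8885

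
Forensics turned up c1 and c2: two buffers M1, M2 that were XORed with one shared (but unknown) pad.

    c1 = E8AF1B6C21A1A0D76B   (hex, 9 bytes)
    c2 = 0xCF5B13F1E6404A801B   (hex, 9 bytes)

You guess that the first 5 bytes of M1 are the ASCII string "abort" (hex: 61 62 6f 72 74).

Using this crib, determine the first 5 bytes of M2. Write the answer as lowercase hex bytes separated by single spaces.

46 96 67 ef b3

First, c1 ⊕ c2 = (M1 ⊕ K) ⊕ (M2 ⊕ K) = M1 ⊕ M2, so the key drops out. Then M2 = (M1 ⊕ M2) ⊕ M1 over the first 5 bytes.
byte 0: (e8 ^ cf) ^ 61 = 27 ^ 61 = 46
byte 1: (af ^ 5b) ^ 62 = f4 ^ 62 = 96
byte 2: (1b ^ 13) ^ 6f = 08 ^ 6f = 67
byte 3: (6c ^ f1) ^ 72 = 9d ^ 72 = ef
byte 4: (21 ^ e6) ^ 74 = c7 ^ 74 = b3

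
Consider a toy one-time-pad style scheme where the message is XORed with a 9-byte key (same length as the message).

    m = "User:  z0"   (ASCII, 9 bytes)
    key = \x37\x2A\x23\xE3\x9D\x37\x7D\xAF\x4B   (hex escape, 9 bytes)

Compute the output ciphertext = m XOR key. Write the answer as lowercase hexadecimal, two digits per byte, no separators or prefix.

55 xor 37 = 62
73 xor 2a = 59
65 xor 23 = 46
72 xor e3 = 91
3a xor 9d = a7
20 xor 37 = 17
20 xor 7d = 5d
7a xor af = d5
30 xor 4b = 7b

62594691a7175dd57b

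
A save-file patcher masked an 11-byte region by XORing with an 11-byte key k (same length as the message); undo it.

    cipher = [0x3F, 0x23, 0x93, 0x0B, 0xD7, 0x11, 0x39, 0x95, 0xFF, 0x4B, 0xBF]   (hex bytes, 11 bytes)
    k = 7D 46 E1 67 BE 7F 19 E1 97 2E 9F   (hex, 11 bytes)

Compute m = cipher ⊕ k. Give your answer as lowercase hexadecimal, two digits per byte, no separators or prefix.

00111111 XOR 01111101 = 01000010
00100011 XOR 01000110 = 01100101
10010011 XOR 11100001 = 01110010
00001011 XOR 01100111 = 01101100
11010111 XOR 10111110 = 01101001
00010001 XOR 01111111 = 01101110
00111001 XOR 00011001 = 00100000
10010101 XOR 11100001 = 01110100
11111111 XOR 10010111 = 01101000
01001011 XOR 00101110 = 01100101
10111111 XOR 10011111 = 00100000

4265726c696e2074686520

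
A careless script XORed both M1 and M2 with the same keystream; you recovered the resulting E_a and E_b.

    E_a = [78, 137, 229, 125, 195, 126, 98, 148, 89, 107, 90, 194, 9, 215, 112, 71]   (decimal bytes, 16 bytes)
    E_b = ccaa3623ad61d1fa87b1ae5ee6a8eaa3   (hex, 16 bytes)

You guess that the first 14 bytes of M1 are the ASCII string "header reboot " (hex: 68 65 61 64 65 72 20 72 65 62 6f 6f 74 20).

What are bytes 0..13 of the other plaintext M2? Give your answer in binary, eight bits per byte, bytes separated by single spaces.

11101010 01000110 10110010 00111010 00001011 01101101 10010011 00011100 10111011 10111000 10011011 11110011 10011011 01011111

First, E_a ⊕ E_b = (M1 ⊕ K) ⊕ (M2 ⊕ K) = M1 ⊕ M2, so the key drops out. Then M2 = (M1 ⊕ M2) ⊕ M1 over the first 14 bytes.
byte 0: (4e xor cc) xor 68 = 82 xor 68 = ea
byte 1: (89 xor aa) xor 65 = 23 xor 65 = 46
byte 2: (e5 xor 36) xor 61 = d3 xor 61 = b2
byte 3: (7d xor 23) xor 64 = 5e xor 64 = 3a
byte 4: (c3 xor ad) xor 65 = 6e xor 65 = 0b
byte 5: (7e xor 61) xor 72 = 1f xor 72 = 6d
byte 6: (62 xor d1) xor 20 = b3 xor 20 = 93
byte 7: (94 xor fa) xor 72 = 6e xor 72 = 1c
byte 8: (59 xor 87) xor 65 = de xor 65 = bb
byte 9: (6b xor b1) xor 62 = da xor 62 = b8
byte 10: (5a xor ae) xor 6f = f4 xor 6f = 9b
byte 11: (c2 xor 5e) xor 6f = 9c xor 6f = f3
byte 12: (09 xor e6) xor 74 = ef xor 74 = 9b
byte 13: (d7 xor a8) xor 20 = 7f xor 20 = 5f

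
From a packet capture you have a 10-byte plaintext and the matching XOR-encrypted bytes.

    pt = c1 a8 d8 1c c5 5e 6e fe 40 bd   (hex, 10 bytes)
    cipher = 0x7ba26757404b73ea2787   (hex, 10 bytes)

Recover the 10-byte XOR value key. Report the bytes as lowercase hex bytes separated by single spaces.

ba 0a bf 4b 85 15 1d 14 67 3a

Since cipher = pt ⊕ key, XORing both sides with pt gives key = pt ⊕ cipher.
11000001 ^ 01111011 = 10111010
10101000 ^ 10100010 = 00001010
11011000 ^ 01100111 = 10111111
00011100 ^ 01010111 = 01001011
11000101 ^ 01000000 = 10000101
01011110 ^ 01001011 = 00010101
01101110 ^ 01110011 = 00011101
11111110 ^ 11101010 = 00010100
01000000 ^ 00100111 = 01100111
10111101 ^ 10000111 = 00111010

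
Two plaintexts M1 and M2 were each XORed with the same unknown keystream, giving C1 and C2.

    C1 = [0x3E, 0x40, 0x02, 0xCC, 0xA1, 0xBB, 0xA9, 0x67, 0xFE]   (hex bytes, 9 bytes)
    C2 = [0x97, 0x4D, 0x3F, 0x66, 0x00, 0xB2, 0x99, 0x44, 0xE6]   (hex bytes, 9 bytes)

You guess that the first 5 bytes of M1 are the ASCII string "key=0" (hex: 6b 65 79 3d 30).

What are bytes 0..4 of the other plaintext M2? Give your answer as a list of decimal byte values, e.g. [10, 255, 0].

[194, 104, 68, 151, 145]

First, C1 ⊕ C2 = (M1 ⊕ K) ⊕ (M2 ⊕ K) = M1 ⊕ M2, so the key drops out. Then M2 = (M1 ⊕ M2) ⊕ M1 over the first 5 bytes.
byte 0: (3e xor 97) xor 6b = a9 xor 6b = c2
byte 1: (40 xor 4d) xor 65 = 0d xor 65 = 68
byte 2: (02 xor 3f) xor 79 = 3d xor 79 = 44
byte 3: (cc xor 66) xor 3d = aa xor 3d = 97
byte 4: (a1 xor 00) xor 30 = a1 xor 30 = 91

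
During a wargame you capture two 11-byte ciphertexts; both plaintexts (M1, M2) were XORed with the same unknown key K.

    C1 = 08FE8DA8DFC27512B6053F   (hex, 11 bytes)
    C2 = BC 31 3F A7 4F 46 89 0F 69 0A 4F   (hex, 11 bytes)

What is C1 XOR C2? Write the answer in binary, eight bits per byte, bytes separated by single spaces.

10110100 11001111 10110010 00001111 10010000 10000100 11111100 00011101 11011111 00001111 01110000

C1 ⊕ C2 = (M1 ⊕ K) ⊕ (M2 ⊕ K) = M1 ⊕ M2 — the shared key cancels under XOR.
08 ⊕ bc = b4
fe ⊕ 31 = cf
8d ⊕ 3f = b2
a8 ⊕ a7 = 0f
df ⊕ 4f = 90
c2 ⊕ 46 = 84
75 ⊕ 89 = fc
12 ⊕ 0f = 1d
b6 ⊕ 69 = df
05 ⊕ 0a = 0f
3f ⊕ 4f = 70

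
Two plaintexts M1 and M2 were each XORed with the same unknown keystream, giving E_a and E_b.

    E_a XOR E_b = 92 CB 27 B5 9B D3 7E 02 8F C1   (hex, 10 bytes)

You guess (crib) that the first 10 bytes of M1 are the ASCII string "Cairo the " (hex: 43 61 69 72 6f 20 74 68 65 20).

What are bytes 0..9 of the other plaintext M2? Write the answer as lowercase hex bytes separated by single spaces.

d1 aa 4e c7 f4 f3 0a 6a ea e1

Since E_a ⊕ E_b = M1 ⊕ M2, XORing with the guessed M1 bytes yields the corresponding M2 bytes: M2 = (E_a ⊕ E_b) ⊕ M1.
byte 0: 10010010 XOR 01000011 = 11010001
byte 1: 11001011 XOR 01100001 = 10101010
byte 2: 00100111 XOR 01101001 = 01001110
byte 3: 10110101 XOR 01110010 = 11000111
byte 4: 10011011 XOR 01101111 = 11110100
byte 5: 11010011 XOR 00100000 = 11110011
byte 6: 01111110 XOR 01110100 = 00001010
byte 7: 00000010 XOR 01101000 = 01101010
byte 8: 10001111 XOR 01100101 = 11101010
byte 9: 11000001 XOR 00100000 = 11100001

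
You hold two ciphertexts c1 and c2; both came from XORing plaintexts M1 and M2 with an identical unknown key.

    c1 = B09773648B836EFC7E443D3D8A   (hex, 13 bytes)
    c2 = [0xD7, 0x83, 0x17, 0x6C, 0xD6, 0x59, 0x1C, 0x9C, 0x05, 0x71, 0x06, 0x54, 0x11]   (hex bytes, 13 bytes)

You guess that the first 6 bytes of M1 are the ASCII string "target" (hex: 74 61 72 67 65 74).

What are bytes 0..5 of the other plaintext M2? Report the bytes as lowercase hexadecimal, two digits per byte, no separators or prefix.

1375166f38ae

First, c1 ⊕ c2 = (M1 ⊕ K) ⊕ (M2 ⊕ K) = M1 ⊕ M2, so the key drops out. Then M2 = (M1 ⊕ M2) ⊕ M1 over the first 6 bytes.
byte 0: (b0 ⊕ d7) ⊕ 74 = 67 ⊕ 74 = 13
byte 1: (97 ⊕ 83) ⊕ 61 = 14 ⊕ 61 = 75
byte 2: (73 ⊕ 17) ⊕ 72 = 64 ⊕ 72 = 16
byte 3: (64 ⊕ 6c) ⊕ 67 = 08 ⊕ 67 = 6f
byte 4: (8b ⊕ d6) ⊕ 65 = 5d ⊕ 65 = 38
byte 5: (83 ⊕ 59) ⊕ 74 = da ⊕ 74 = ae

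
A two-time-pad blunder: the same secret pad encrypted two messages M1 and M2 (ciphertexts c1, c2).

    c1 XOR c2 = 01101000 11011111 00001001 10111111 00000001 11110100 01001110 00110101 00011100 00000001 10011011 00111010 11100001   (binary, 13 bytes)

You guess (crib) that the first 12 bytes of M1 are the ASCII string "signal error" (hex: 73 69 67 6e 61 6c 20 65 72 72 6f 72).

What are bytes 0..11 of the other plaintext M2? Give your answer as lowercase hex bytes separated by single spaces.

1b b6 6e d1 60 98 6e 50 6e 73 f4 48

Since c1 ⊕ c2 = M1 ⊕ M2, XORing with the guessed M1 bytes yields the corresponding M2 bytes: M2 = (c1 ⊕ c2) ⊕ M1.
68 xor 73 = 1b
df xor 69 = b6
09 xor 67 = 6e
bf xor 6e = d1
01 xor 61 = 60
f4 xor 6c = 98
4e xor 20 = 6e
35 xor 65 = 50
1c xor 72 = 6e
01 xor 72 = 73
9b xor 6f = f4
3a xor 72 = 48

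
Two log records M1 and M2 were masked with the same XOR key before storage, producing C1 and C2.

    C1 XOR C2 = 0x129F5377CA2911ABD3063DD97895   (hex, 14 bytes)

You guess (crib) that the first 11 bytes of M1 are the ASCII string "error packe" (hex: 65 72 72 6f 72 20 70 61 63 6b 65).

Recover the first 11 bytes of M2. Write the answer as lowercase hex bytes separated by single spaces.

Since C1 ⊕ C2 = M1 ⊕ M2, XORing with the guessed M1 bytes yields the corresponding M2 bytes: M2 = (C1 ⊕ C2) ⊕ M1.
 18 xor 101 = 119
159 xor 114 = 237
 83 xor 114 =  33
119 xor 111 =  24
202 xor 114 = 184
 41 xor  32 =   9
 17 xor 112 =  97
171 xor  97 = 202
211 xor  99 = 176
  6 xor 107 = 109
 61 xor 101 =  88

77 ed 21 18 b8 09 61 ca b0 6d 58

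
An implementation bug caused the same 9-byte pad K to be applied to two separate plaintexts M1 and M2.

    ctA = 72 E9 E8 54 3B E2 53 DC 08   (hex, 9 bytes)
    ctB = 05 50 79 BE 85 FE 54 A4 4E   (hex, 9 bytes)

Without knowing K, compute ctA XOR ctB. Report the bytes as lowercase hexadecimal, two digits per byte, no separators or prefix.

77b991eabe1c077846

ctA ⊕ ctB = (M1 ⊕ K) ⊕ (M2 ⊕ K) = M1 ⊕ M2 — the shared key cancels under XOR.
72 XOR 05 = 77
e9 XOR 50 = b9
e8 XOR 79 = 91
54 XOR be = ea
3b XOR 85 = be
e2 XOR fe = 1c
53 XOR 54 = 07
dc XOR a4 = 78
08 XOR 4e = 46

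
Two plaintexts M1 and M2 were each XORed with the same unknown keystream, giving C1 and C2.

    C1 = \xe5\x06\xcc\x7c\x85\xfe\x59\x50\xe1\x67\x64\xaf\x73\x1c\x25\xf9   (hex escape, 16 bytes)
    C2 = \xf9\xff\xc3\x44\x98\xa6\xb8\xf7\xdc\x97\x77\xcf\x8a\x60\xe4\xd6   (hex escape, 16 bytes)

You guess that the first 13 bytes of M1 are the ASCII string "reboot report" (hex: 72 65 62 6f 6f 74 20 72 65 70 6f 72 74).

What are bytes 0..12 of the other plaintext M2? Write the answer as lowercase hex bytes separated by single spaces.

First, C1 ⊕ C2 = (M1 ⊕ K) ⊕ (M2 ⊕ K) = M1 ⊕ M2, so the key drops out. Then M2 = (M1 ⊕ M2) ⊕ M1 over the first 13 bytes.
byte 0: (e5 XOR f9) XOR 72 = 1c XOR 72 = 6e
byte 1: (06 XOR ff) XOR 65 = f9 XOR 65 = 9c
byte 2: (cc XOR c3) XOR 62 = 0f XOR 62 = 6d
byte 3: (7c XOR 44) XOR 6f = 38 XOR 6f = 57
byte 4: (85 XOR 98) XOR 6f = 1d XOR 6f = 72
byte 5: (fe XOR a6) XOR 74 = 58 XOR 74 = 2c
byte 6: (59 XOR b8) XOR 20 = e1 XOR 20 = c1
byte 7: (50 XOR f7) XOR 72 = a7 XOR 72 = d5
byte 8: (e1 XOR dc) XOR 65 = 3d XOR 65 = 58
byte 9: (67 XOR 97) XOR 70 = f0 XOR 70 = 80
byte 10: (64 XOR 77) XOR 6f = 13 XOR 6f = 7c
byte 11: (af XOR cf) XOR 72 = 60 XOR 72 = 12
byte 12: (73 XOR 8a) XOR 74 = f9 XOR 74 = 8d

6e 9c 6d 57 72 2c c1 d5 58 80 7c 12 8d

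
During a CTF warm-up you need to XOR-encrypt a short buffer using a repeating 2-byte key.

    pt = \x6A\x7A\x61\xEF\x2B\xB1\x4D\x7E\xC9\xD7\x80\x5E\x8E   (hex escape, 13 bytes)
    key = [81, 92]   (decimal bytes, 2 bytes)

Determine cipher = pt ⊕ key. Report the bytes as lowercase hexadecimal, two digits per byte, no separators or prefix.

3b2630b37aed1c22988bd102df

The 2-byte key repeats, so the effective keystream is 51 5c 51 5c 51 5c 51 5c 51 5c 51 5c 51.
byte 0: 6a ⊕ 51 = 3b
byte 1: 7a ⊕ 5c = 26
byte 2: 61 ⊕ 51 = 30
byte 3: ef ⊕ 5c = b3
byte 4: 2b ⊕ 51 = 7a
byte 5: b1 ⊕ 5c = ed
byte 6: 4d ⊕ 51 = 1c
byte 7: 7e ⊕ 5c = 22
byte 8: c9 ⊕ 51 = 98
byte 9: d7 ⊕ 5c = 8b
byte 10: 80 ⊕ 51 = d1
byte 11: 5e ⊕ 5c = 02
byte 12: 8e ⊕ 51 = df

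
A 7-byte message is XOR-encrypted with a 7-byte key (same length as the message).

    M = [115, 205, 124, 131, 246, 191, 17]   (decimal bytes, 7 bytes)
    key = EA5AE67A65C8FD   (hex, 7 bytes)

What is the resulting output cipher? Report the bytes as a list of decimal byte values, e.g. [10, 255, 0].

XOR is its own inverse, so applying the key byte-wise gives the result directly.
115 XOR 234 = 153
205 XOR  90 = 151
124 XOR 230 = 154
131 XOR 122 = 249
246 XOR 101 = 147
191 XOR 200 = 119
 17 XOR 253 = 236

[153, 151, 154, 249, 147, 119, 236]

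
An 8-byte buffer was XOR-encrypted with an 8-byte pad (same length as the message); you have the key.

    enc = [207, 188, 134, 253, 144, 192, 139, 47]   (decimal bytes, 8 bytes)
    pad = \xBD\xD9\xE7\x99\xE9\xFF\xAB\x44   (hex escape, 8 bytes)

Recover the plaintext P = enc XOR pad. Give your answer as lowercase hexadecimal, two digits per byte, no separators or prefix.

72656164793f206b

11001111 ^ 10111101 = 01110010
10111100 ^ 11011001 = 01100101
10000110 ^ 11100111 = 01100001
11111101 ^ 10011001 = 01100100
10010000 ^ 11101001 = 01111001
11000000 ^ 11111111 = 00111111
10001011 ^ 10101011 = 00100000
00101111 ^ 01000100 = 01101011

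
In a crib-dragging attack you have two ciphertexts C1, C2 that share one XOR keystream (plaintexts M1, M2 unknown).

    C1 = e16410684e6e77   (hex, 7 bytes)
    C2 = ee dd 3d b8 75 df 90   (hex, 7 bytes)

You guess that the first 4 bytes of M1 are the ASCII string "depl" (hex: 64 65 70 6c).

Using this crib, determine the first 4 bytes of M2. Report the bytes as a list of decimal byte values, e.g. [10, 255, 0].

First, C1 ⊕ C2 = (M1 ⊕ K) ⊕ (M2 ⊕ K) = M1 ⊕ M2, so the key drops out. Then M2 = (M1 ⊕ M2) ⊕ M1 over the first 4 bytes.
byte 0: (e1 ⊕ ee) ⊕ 64 = 0f ⊕ 64 = 6b
byte 1: (64 ⊕ dd) ⊕ 65 = b9 ⊕ 65 = dc
byte 2: (10 ⊕ 3d) ⊕ 70 = 2d ⊕ 70 = 5d
byte 3: (68 ⊕ b8) ⊕ 6c = d0 ⊕ 6c = bc

[107, 220, 93, 188]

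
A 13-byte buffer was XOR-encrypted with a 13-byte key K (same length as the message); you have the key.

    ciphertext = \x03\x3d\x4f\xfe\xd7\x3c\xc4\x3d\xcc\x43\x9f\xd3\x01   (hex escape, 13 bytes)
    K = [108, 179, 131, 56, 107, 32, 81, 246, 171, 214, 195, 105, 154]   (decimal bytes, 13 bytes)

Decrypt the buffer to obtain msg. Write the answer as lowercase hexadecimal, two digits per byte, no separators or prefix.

6f8eccc6bc1c95cb67955cba9b

XOR is its own inverse, so applying the key byte-wise gives the result directly.
03 ⊕ 6c = 6f
3d ⊕ b3 = 8e
4f ⊕ 83 = cc
fe ⊕ 38 = c6
d7 ⊕ 6b = bc
3c ⊕ 20 = 1c
c4 ⊕ 51 = 95
3d ⊕ f6 = cb
cc ⊕ ab = 67
43 ⊕ d6 = 95
9f ⊕ c3 = 5c
d3 ⊕ 69 = ba
01 ⊕ 9a = 9b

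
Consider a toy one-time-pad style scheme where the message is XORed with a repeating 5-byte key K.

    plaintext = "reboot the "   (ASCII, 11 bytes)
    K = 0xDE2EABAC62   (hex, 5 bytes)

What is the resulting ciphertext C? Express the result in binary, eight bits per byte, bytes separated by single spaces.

10101100 01001011 11001001 11000011 00001101 10101010 00001110 11011111 11000100 00000111 11111110

The 5-byte key repeats, so the effective keystream is de 2e ab ac 62 de 2e ab ac 62 de.
byte 0: 114 ^ 222 = 172
byte 1: 101 ^  46 =  75
byte 2:  98 ^ 171 = 201
byte 3: 111 ^ 172 = 195
byte 4: 111 ^  98 =  13
byte 5: 116 ^ 222 = 170
byte 6:  32 ^  46 =  14
byte 7: 116 ^ 171 = 223
byte 8: 104 ^ 172 = 196
byte 9: 101 ^  98 =   7
byte 10:  32 ^ 222 = 254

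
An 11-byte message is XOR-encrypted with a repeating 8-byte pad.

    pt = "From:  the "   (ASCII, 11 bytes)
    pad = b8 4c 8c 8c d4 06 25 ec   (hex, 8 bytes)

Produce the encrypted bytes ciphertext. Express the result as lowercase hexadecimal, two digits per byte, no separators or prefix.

fe3ee3e1ee260598d029ac

The 8-byte key repeats, so the effective keystream is b8 4c 8c 8c d4 06 25 ec b8 4c 8c.
byte 0: 46 ⊕ b8 = fe
byte 1: 72 ⊕ 4c = 3e
byte 2: 6f ⊕ 8c = e3
byte 3: 6d ⊕ 8c = e1
byte 4: 3a ⊕ d4 = ee
byte 5: 20 ⊕ 06 = 26
byte 6: 20 ⊕ 25 = 05
byte 7: 74 ⊕ ec = 98
byte 8: 68 ⊕ b8 = d0
byte 9: 65 ⊕ 4c = 29
byte 10: 20 ⊕ 8c = ac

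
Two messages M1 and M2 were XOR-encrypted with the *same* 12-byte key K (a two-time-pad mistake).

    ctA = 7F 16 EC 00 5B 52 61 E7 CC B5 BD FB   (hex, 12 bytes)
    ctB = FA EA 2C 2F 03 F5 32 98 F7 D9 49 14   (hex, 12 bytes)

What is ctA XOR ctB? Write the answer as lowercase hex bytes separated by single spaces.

85 fc c0 2f 58 a7 53 7f 3b 6c f4 ef

ctA ⊕ ctB = (M1 ⊕ K) ⊕ (M2 ⊕ K) = M1 ⊕ M2 — the shared key cancels under XOR.
byte 0: 7f xor fa = 85
byte 1: 16 xor ea = fc
byte 2: ec xor 2c = c0
byte 3: 00 xor 2f = 2f
byte 4: 5b xor 03 = 58
byte 5: 52 xor f5 = a7
byte 6: 61 xor 32 = 53
byte 7: e7 xor 98 = 7f
byte 8: cc xor f7 = 3b
byte 9: b5 xor d9 = 6c
byte 10: bd xor 49 = f4
byte 11: fb xor 14 = ef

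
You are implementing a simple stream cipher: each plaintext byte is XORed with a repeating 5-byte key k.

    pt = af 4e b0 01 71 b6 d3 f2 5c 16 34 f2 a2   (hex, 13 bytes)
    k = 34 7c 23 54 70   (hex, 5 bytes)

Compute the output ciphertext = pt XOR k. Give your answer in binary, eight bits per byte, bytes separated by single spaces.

10011011 00110010 10010011 01010101 00000001 10000010 10101111 11010001 00001000 01100110 00000000 10001110 10000001

The 5-byte key repeats, so the effective keystream is 34 7c 23 54 70 34 7c 23 54 70 34 7c 23.
byte 0: 10101111 XOR 00110100 = 10011011
byte 1: 01001110 XOR 01111100 = 00110010
byte 2: 10110000 XOR 00100011 = 10010011
byte 3: 00000001 XOR 01010100 = 01010101
byte 4: 01110001 XOR 01110000 = 00000001
byte 5: 10110110 XOR 00110100 = 10000010
byte 6: 11010011 XOR 01111100 = 10101111
byte 7: 11110010 XOR 00100011 = 11010001
byte 8: 01011100 XOR 01010100 = 00001000
byte 9: 00010110 XOR 01110000 = 01100110
byte 10: 00110100 XOR 00110100 = 00000000
byte 11: 11110010 XOR 01111100 = 10001110
byte 12: 10100010 XOR 00100011 = 10000001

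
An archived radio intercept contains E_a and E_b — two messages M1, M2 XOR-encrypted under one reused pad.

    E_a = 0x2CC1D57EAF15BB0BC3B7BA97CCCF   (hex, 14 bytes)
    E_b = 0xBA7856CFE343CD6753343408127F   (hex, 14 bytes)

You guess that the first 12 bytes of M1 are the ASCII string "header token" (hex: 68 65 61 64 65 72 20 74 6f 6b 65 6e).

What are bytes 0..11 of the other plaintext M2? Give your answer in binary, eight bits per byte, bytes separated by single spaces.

First, E_a ⊕ E_b = (M1 ⊕ K) ⊕ (M2 ⊕ K) = M1 ⊕ M2, so the key drops out. Then M2 = (M1 ⊕ M2) ⊕ M1 over the first 12 bytes.
byte 0: (2c ⊕ ba) ⊕ 68 = 96 ⊕ 68 = fe
byte 1: (c1 ⊕ 78) ⊕ 65 = b9 ⊕ 65 = dc
byte 2: (d5 ⊕ 56) ⊕ 61 = 83 ⊕ 61 = e2
byte 3: (7e ⊕ cf) ⊕ 64 = b1 ⊕ 64 = d5
byte 4: (af ⊕ e3) ⊕ 65 = 4c ⊕ 65 = 29
byte 5: (15 ⊕ 43) ⊕ 72 = 56 ⊕ 72 = 24
byte 6: (bb ⊕ cd) ⊕ 20 = 76 ⊕ 20 = 56
byte 7: (0b ⊕ 67) ⊕ 74 = 6c ⊕ 74 = 18
byte 8: (c3 ⊕ 53) ⊕ 6f = 90 ⊕ 6f = ff
byte 9: (b7 ⊕ 34) ⊕ 6b = 83 ⊕ 6b = e8
byte 10: (ba ⊕ 34) ⊕ 65 = 8e ⊕ 65 = eb
byte 11: (97 ⊕ 08) ⊕ 6e = 9f ⊕ 6e = f1

11111110 11011100 11100010 11010101 00101001 00100100 01010110 00011000 11111111 11101000 11101011 11110001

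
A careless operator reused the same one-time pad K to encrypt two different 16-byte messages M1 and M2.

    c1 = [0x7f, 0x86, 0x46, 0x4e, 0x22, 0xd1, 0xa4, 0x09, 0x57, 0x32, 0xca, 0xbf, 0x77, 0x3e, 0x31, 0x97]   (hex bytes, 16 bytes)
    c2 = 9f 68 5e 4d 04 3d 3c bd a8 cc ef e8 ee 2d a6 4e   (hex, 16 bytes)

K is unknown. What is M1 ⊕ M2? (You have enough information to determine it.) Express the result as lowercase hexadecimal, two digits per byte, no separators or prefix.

e0ee180326ec98b4fffe2557991397d9

c1 ⊕ c2 = (M1 ⊕ K) ⊕ (M2 ⊕ K) = M1 ⊕ M2 — the shared key cancels under XOR.
7f XOR 9f = e0
86 XOR 68 = ee
46 XOR 5e = 18
4e XOR 4d = 03
22 XOR 04 = 26
d1 XOR 3d = ec
a4 XOR 3c = 98
09 XOR bd = b4
57 XOR a8 = ff
32 XOR cc = fe
ca XOR ef = 25
bf XOR e8 = 57
77 XOR ee = 99
3e XOR 2d = 13
31 XOR a6 = 97
97 XOR 4e = d9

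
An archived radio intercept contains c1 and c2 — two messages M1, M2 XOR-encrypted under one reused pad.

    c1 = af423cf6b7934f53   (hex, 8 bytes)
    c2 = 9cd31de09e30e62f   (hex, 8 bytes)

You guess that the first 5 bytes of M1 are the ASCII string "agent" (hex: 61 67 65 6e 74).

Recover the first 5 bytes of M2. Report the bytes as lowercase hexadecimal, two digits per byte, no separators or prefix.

First, c1 ⊕ c2 = (M1 ⊕ K) ⊕ (M2 ⊕ K) = M1 ⊕ M2, so the key drops out. Then M2 = (M1 ⊕ M2) ⊕ M1 over the first 5 bytes.
byte 0: (af xor 9c) xor 61 = 33 xor 61 = 52
byte 1: (42 xor d3) xor 67 = 91 xor 67 = f6
byte 2: (3c xor 1d) xor 65 = 21 xor 65 = 44
byte 3: (f6 xor e0) xor 6e = 16 xor 6e = 78
byte 4: (b7 xor 9e) xor 74 = 29 xor 74 = 5d

52f644785d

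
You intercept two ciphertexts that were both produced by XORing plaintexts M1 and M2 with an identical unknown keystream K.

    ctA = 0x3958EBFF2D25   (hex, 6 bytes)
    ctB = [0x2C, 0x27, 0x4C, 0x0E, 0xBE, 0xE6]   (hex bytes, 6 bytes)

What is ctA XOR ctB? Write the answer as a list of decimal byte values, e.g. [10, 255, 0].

[21, 127, 167, 241, 147, 195]

ctA ⊕ ctB = (M1 ⊕ K) ⊕ (M2 ⊕ K) = M1 ⊕ M2 — the shared key cancels under XOR.
00111001 XOR 00101100 = 00010101
01011000 XOR 00100111 = 01111111
11101011 XOR 01001100 = 10100111
11111111 XOR 00001110 = 11110001
00101101 XOR 10111110 = 10010011
00100101 XOR 11100110 = 11000011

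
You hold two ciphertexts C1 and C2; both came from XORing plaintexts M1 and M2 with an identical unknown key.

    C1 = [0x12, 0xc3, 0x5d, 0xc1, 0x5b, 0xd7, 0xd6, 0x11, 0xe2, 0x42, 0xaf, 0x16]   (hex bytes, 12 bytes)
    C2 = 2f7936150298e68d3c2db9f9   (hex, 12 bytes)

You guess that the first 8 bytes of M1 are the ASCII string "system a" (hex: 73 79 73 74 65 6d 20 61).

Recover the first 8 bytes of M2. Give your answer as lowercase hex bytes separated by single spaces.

First, C1 ⊕ C2 = (M1 ⊕ K) ⊕ (M2 ⊕ K) = M1 ⊕ M2, so the key drops out. Then M2 = (M1 ⊕ M2) ⊕ M1 over the first 8 bytes.
byte 0: (12 ^ 2f) ^ 73 = 3d ^ 73 = 4e
byte 1: (c3 ^ 79) ^ 79 = ba ^ 79 = c3
byte 2: (5d ^ 36) ^ 73 = 6b ^ 73 = 18
byte 3: (c1 ^ 15) ^ 74 = d4 ^ 74 = a0
byte 4: (5b ^ 02) ^ 65 = 59 ^ 65 = 3c
byte 5: (d7 ^ 98) ^ 6d = 4f ^ 6d = 22
byte 6: (d6 ^ e6) ^ 20 = 30 ^ 20 = 10
byte 7: (11 ^ 8d) ^ 61 = 9c ^ 61 = fd

4e c3 18 a0 3c 22 10 fd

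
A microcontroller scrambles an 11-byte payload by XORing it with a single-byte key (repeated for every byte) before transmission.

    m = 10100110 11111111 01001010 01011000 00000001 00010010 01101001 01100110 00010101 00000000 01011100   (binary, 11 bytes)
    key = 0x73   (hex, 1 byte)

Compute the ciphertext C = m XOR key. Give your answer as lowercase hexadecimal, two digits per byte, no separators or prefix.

d58c392b72611a1566732f

The 1-byte key repeats, so the effective keystream is 73 73 73 73 73 73 73 73 73 73 73.
byte 0: a6 xor 73 = d5
byte 1: ff xor 73 = 8c
byte 2: 4a xor 73 = 39
byte 3: 58 xor 73 = 2b
byte 4: 01 xor 73 = 72
byte 5: 12 xor 73 = 61
byte 6: 69 xor 73 = 1a
byte 7: 66 xor 73 = 15
byte 8: 15 xor 73 = 66
byte 9: 00 xor 73 = 73
byte 10: 5c xor 73 = 2f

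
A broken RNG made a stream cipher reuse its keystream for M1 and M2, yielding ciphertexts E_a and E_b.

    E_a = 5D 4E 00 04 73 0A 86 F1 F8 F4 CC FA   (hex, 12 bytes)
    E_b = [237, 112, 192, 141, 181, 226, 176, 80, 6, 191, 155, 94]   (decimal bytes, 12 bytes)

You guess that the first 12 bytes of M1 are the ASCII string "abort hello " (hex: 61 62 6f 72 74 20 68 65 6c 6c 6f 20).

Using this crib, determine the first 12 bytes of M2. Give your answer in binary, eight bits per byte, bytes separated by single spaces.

First, E_a ⊕ E_b = (M1 ⊕ K) ⊕ (M2 ⊕ K) = M1 ⊕ M2, so the key drops out. Then M2 = (M1 ⊕ M2) ⊕ M1 over the first 12 bytes.
byte 0: (5d ⊕ ed) ⊕ 61 = b0 ⊕ 61 = d1
byte 1: (4e ⊕ 70) ⊕ 62 = 3e ⊕ 62 = 5c
byte 2: (00 ⊕ c0) ⊕ 6f = c0 ⊕ 6f = af
byte 3: (04 ⊕ 8d) ⊕ 72 = 89 ⊕ 72 = fb
byte 4: (73 ⊕ b5) ⊕ 74 = c6 ⊕ 74 = b2
byte 5: (0a ⊕ e2) ⊕ 20 = e8 ⊕ 20 = c8
byte 6: (86 ⊕ b0) ⊕ 68 = 36 ⊕ 68 = 5e
byte 7: (f1 ⊕ 50) ⊕ 65 = a1 ⊕ 65 = c4
byte 8: (f8 ⊕ 06) ⊕ 6c = fe ⊕ 6c = 92
byte 9: (f4 ⊕ bf) ⊕ 6c = 4b ⊕ 6c = 27
byte 10: (cc ⊕ 9b) ⊕ 6f = 57 ⊕ 6f = 38
byte 11: (fa ⊕ 5e) ⊕ 20 = a4 ⊕ 20 = 84

11010001 01011100 10101111 11111011 10110010 11001000 01011110 11000100 10010010 00100111 00111000 10000100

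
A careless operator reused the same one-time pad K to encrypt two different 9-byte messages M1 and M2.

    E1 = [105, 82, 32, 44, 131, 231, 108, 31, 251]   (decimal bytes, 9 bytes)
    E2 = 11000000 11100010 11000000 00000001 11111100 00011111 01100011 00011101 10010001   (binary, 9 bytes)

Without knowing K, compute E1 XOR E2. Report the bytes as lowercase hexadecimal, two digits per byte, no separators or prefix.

E1 ⊕ E2 = (M1 ⊕ K) ⊕ (M2 ⊕ K) = M1 ⊕ M2 — the shared key cancels under XOR.
byte 0: 01101001 XOR 11000000 = 10101001
byte 1: 01010010 XOR 11100010 = 10110000
byte 2: 00100000 XOR 11000000 = 11100000
byte 3: 00101100 XOR 00000001 = 00101101
byte 4: 10000011 XOR 11111100 = 01111111
byte 5: 11100111 XOR 00011111 = 11111000
byte 6: 01101100 XOR 01100011 = 00001111
byte 7: 00011111 XOR 00011101 = 00000010
byte 8: 11111011 XOR 10010001 = 01101010

a9b0e02d7ff80f026a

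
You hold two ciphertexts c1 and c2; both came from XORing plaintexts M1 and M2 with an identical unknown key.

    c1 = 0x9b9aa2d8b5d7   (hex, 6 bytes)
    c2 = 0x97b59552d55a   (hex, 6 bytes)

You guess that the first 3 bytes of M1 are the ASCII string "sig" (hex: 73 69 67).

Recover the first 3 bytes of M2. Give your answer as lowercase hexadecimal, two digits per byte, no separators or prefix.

First, c1 ⊕ c2 = (M1 ⊕ K) ⊕ (M2 ⊕ K) = M1 ⊕ M2, so the key drops out. Then M2 = (M1 ⊕ M2) ⊕ M1 over the first 3 bytes.
byte 0: (9b XOR 97) XOR 73 = 0c XOR 73 = 7f
byte 1: (9a XOR b5) XOR 69 = 2f XOR 69 = 46
byte 2: (a2 XOR 95) XOR 67 = 37 XOR 67 = 50

7f4650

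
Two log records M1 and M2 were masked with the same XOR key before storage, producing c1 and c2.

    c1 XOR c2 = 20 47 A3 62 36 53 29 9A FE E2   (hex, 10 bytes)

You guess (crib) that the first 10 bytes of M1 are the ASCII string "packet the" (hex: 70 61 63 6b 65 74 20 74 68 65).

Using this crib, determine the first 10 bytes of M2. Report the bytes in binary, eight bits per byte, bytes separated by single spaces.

01010000 00100110 11000000 00001001 01010011 00100111 00001001 11101110 10010110 10000111

Since c1 ⊕ c2 = M1 ⊕ M2, XORing with the guessed M1 bytes yields the corresponding M2 bytes: M2 = (c1 ⊕ c2) ⊕ M1.
byte 0: 20 ^ 70 = 50
byte 1: 47 ^ 61 = 26
byte 2: a3 ^ 63 = c0
byte 3: 62 ^ 6b = 09
byte 4: 36 ^ 65 = 53
byte 5: 53 ^ 74 = 27
byte 6: 29 ^ 20 = 09
byte 7: 9a ^ 74 = ee
byte 8: fe ^ 68 = 96
byte 9: e2 ^ 65 = 87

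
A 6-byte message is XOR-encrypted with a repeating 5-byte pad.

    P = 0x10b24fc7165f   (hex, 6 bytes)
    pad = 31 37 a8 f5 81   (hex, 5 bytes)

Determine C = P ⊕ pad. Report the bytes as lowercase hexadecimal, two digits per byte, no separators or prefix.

2185e732976e

The 5-byte key repeats, so the effective keystream is 31 37 a8 f5 81 31.
byte 0: 10 ⊕ 31 = 21
byte 1: b2 ⊕ 37 = 85
byte 2: 4f ⊕ a8 = e7
byte 3: c7 ⊕ f5 = 32
byte 4: 16 ⊕ 81 = 97
byte 5: 5f ⊕ 31 = 6e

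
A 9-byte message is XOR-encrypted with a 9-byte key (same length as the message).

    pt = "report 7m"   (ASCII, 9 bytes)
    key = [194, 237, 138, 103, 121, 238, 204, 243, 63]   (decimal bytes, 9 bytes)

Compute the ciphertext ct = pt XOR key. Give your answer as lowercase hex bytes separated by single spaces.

byte 0: 114 ⊕ 194 = 176
byte 1: 101 ⊕ 237 = 136
byte 2: 112 ⊕ 138 = 250
byte 3: 111 ⊕ 103 =   8
byte 4: 114 ⊕ 121 =  11
byte 5: 116 ⊕ 238 = 154
byte 6:  32 ⊕ 204 = 236
byte 7:  55 ⊕ 243 = 196
byte 8: 109 ⊕  63 =  82

b0 88 fa 08 0b 9a ec c4 52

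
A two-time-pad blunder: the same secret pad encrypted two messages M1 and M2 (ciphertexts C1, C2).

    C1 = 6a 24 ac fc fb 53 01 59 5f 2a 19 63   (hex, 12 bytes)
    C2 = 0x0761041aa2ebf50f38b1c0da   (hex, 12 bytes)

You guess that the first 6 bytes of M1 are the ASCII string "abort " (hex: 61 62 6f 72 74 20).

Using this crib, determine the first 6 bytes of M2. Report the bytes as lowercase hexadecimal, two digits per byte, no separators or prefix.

First, C1 ⊕ C2 = (M1 ⊕ K) ⊕ (M2 ⊕ K) = M1 ⊕ M2, so the key drops out. Then M2 = (M1 ⊕ M2) ⊕ M1 over the first 6 bytes.
byte 0: (6a xor 07) xor 61 = 6d xor 61 = 0c
byte 1: (24 xor 61) xor 62 = 45 xor 62 = 27
byte 2: (ac xor 04) xor 6f = a8 xor 6f = c7
byte 3: (fc xor 1a) xor 72 = e6 xor 72 = 94
byte 4: (fb xor a2) xor 74 = 59 xor 74 = 2d
byte 5: (53 xor eb) xor 20 = b8 xor 20 = 98

0c27c7942d98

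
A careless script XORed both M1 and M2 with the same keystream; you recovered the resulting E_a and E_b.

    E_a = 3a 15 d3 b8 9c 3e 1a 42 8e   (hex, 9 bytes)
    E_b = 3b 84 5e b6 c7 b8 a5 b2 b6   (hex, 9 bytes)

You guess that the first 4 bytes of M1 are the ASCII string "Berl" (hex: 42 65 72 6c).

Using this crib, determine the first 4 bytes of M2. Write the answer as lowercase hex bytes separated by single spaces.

43 f4 ff 62

First, E_a ⊕ E_b = (M1 ⊕ K) ⊕ (M2 ⊕ K) = M1 ⊕ M2, so the key drops out. Then M2 = (M1 ⊕ M2) ⊕ M1 over the first 4 bytes.
byte 0: (3a xor 3b) xor 42 = 01 xor 42 = 43
byte 1: (15 xor 84) xor 65 = 91 xor 65 = f4
byte 2: (d3 xor 5e) xor 72 = 8d xor 72 = ff
byte 3: (b8 xor b6) xor 6c = 0e xor 6c = 62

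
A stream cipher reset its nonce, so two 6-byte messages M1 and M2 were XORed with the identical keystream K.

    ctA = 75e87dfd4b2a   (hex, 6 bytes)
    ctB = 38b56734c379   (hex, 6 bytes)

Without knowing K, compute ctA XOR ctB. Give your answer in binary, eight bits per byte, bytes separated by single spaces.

01001101 01011101 00011010 11001001 10001000 01010011

ctA ⊕ ctB = (M1 ⊕ K) ⊕ (M2 ⊕ K) = M1 ⊕ M2 — the shared key cancels under XOR.
byte 0: 75 XOR 38 = 4d
byte 1: e8 XOR b5 = 5d
byte 2: 7d XOR 67 = 1a
byte 3: fd XOR 34 = c9
byte 4: 4b XOR c3 = 88
byte 5: 2a XOR 79 = 53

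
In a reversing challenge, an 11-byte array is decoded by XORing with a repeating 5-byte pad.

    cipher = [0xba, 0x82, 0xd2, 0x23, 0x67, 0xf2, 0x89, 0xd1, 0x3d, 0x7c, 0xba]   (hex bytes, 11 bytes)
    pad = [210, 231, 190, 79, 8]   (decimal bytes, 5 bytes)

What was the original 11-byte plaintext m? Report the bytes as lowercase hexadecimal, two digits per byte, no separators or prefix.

The 5-byte key repeats, so the effective keystream is d2 e7 be 4f 08 d2 e7 be 4f 08 d2.
byte 0: 186 xor 210 = 104
byte 1: 130 xor 231 = 101
byte 2: 210 xor 190 = 108
byte 3:  35 xor  79 = 108
byte 4: 103 xor   8 = 111
byte 5: 242 xor 210 =  32
byte 6: 137 xor 231 = 110
byte 7: 209 xor 190 = 111
byte 8:  61 xor  79 = 114
byte 9: 124 xor   8 = 116
byte 10: 186 xor 210 = 104

68656c6c6f206e6f727468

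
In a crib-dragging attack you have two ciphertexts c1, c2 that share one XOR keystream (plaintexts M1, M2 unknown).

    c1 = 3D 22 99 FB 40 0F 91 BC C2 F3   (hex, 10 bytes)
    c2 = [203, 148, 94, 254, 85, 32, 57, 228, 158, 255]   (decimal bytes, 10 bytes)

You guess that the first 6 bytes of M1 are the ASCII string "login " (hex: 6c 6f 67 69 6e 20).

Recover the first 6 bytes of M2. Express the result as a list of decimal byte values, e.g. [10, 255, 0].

First, c1 ⊕ c2 = (M1 ⊕ K) ⊕ (M2 ⊕ K) = M1 ⊕ M2, so the key drops out. Then M2 = (M1 ⊕ M2) ⊕ M1 over the first 6 bytes.
byte 0: (3d XOR cb) XOR 6c = f6 XOR 6c = 9a
byte 1: (22 XOR 94) XOR 6f = b6 XOR 6f = d9
byte 2: (99 XOR 5e) XOR 67 = c7 XOR 67 = a0
byte 3: (fb XOR fe) XOR 69 = 05 XOR 69 = 6c
byte 4: (40 XOR 55) XOR 6e = 15 XOR 6e = 7b
byte 5: (0f XOR 20) XOR 20 = 2f XOR 20 = 0f

[154, 217, 160, 108, 123, 15]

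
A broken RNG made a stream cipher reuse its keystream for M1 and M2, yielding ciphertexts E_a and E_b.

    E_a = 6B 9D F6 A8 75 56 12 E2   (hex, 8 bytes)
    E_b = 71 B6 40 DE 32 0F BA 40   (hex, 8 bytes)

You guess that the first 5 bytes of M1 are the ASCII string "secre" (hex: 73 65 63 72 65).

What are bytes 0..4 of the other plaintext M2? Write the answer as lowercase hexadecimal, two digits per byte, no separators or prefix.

694ed50422

First, E_a ⊕ E_b = (M1 ⊕ K) ⊕ (M2 ⊕ K) = M1 ⊕ M2, so the key drops out. Then M2 = (M1 ⊕ M2) ⊕ M1 over the first 5 bytes.
byte 0: (6b xor 71) xor 73 = 1a xor 73 = 69
byte 1: (9d xor b6) xor 65 = 2b xor 65 = 4e
byte 2: (f6 xor 40) xor 63 = b6 xor 63 = d5
byte 3: (a8 xor de) xor 72 = 76 xor 72 = 04
byte 4: (75 xor 32) xor 65 = 47 xor 65 = 22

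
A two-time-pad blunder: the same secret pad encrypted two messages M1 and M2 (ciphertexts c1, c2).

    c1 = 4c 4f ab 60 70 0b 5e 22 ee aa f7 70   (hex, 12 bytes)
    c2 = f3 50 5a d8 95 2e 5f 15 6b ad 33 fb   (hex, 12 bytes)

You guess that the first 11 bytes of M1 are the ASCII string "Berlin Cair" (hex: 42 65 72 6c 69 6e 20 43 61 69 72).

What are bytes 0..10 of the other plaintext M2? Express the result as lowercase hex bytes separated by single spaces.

fd 7a 83 d4 8c 4b 21 74 e4 6e b6

First, c1 ⊕ c2 = (M1 ⊕ K) ⊕ (M2 ⊕ K) = M1 ⊕ M2, so the key drops out. Then M2 = (M1 ⊕ M2) ⊕ M1 over the first 11 bytes.
byte 0: (4c XOR f3) XOR 42 = bf XOR 42 = fd
byte 1: (4f XOR 50) XOR 65 = 1f XOR 65 = 7a
byte 2: (ab XOR 5a) XOR 72 = f1 XOR 72 = 83
byte 3: (60 XOR d8) XOR 6c = b8 XOR 6c = d4
byte 4: (70 XOR 95) XOR 69 = e5 XOR 69 = 8c
byte 5: (0b XOR 2e) XOR 6e = 25 XOR 6e = 4b
byte 6: (5e XOR 5f) XOR 20 = 01 XOR 20 = 21
byte 7: (22 XOR 15) XOR 43 = 37 XOR 43 = 74
byte 8: (ee XOR 6b) XOR 61 = 85 XOR 61 = e4
byte 9: (aa XOR ad) XOR 69 = 07 XOR 69 = 6e
byte 10: (f7 XOR 33) XOR 72 = c4 XOR 72 = b6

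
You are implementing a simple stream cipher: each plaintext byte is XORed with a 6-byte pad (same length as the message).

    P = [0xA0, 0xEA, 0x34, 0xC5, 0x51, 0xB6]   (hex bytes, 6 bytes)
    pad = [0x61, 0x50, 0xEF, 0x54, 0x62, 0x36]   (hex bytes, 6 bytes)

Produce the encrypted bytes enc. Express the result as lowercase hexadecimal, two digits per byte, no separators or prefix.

c1badb913380

a0 ⊕ 61 = c1
ea ⊕ 50 = ba
34 ⊕ ef = db
c5 ⊕ 54 = 91
51 ⊕ 62 = 33
b6 ⊕ 36 = 80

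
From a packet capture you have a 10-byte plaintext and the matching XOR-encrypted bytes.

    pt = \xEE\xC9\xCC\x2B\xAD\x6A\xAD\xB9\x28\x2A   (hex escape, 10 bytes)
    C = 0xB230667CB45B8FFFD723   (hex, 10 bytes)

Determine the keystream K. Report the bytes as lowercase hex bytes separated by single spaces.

Since C = pt ⊕ K, XORing both sides with pt gives K = pt ⊕ C.
238 ⊕ 178 =  92
201 ⊕  48 = 249
204 ⊕ 102 = 170
 43 ⊕ 124 =  87
173 ⊕ 180 =  25
106 ⊕  91 =  49
173 ⊕ 143 =  34
185 ⊕ 255 =  70
 40 ⊕ 215 = 255
 42 ⊕  35 =   9

5c f9 aa 57 19 31 22 46 ff 09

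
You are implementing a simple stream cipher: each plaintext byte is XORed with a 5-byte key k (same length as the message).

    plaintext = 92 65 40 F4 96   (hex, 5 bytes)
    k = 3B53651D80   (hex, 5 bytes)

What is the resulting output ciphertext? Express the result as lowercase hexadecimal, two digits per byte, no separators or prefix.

XOR is its own inverse, so applying the key byte-wise gives the result directly.
92 xor 3b = a9
65 xor 53 = 36
40 xor 65 = 25
f4 xor 1d = e9
96 xor 80 = 16

a93625e916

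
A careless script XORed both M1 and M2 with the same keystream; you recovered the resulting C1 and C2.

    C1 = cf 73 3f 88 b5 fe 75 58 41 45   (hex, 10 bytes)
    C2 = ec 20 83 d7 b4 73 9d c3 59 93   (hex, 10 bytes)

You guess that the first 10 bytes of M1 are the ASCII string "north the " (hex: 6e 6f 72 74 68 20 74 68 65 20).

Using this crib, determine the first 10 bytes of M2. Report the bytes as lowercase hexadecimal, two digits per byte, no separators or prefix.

4d3cce2b69ad9cf37df6

First, C1 ⊕ C2 = (M1 ⊕ K) ⊕ (M2 ⊕ K) = M1 ⊕ M2, so the key drops out. Then M2 = (M1 ⊕ M2) ⊕ M1 over the first 10 bytes.
byte 0: (cf ^ ec) ^ 6e = 23 ^ 6e = 4d
byte 1: (73 ^ 20) ^ 6f = 53 ^ 6f = 3c
byte 2: (3f ^ 83) ^ 72 = bc ^ 72 = ce
byte 3: (88 ^ d7) ^ 74 = 5f ^ 74 = 2b
byte 4: (b5 ^ b4) ^ 68 = 01 ^ 68 = 69
byte 5: (fe ^ 73) ^ 20 = 8d ^ 20 = ad
byte 6: (75 ^ 9d) ^ 74 = e8 ^ 74 = 9c
byte 7: (58 ^ c3) ^ 68 = 9b ^ 68 = f3
byte 8: (41 ^ 59) ^ 65 = 18 ^ 65 = 7d
byte 9: (45 ^ 93) ^ 20 = d6 ^ 20 = f6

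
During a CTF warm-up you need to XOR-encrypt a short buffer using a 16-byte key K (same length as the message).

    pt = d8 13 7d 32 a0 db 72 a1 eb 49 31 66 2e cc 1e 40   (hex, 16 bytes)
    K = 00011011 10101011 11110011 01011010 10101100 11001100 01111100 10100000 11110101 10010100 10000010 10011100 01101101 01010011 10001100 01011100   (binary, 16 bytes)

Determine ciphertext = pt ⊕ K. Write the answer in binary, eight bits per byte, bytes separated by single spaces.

XOR is its own inverse, so applying the key byte-wise gives the result directly.
216 XOR  27 = 195
 19 XOR 171 = 184
125 XOR 243 = 142
 50 XOR  90 = 104
160 XOR 172 =  12
219 XOR 204 =  23
114 XOR 124 =  14
161 XOR 160 =   1
235 XOR 245 =  30
 73 XOR 148 = 221
 49 XOR 130 = 179
102 XOR 156 = 250
 46 XOR 109 =  67
204 XOR  83 = 159
 30 XOR 140 = 146
 64 XOR  92 =  28

11000011 10111000 10001110 01101000 00001100 00010111 00001110 00000001 00011110 11011101 10110011 11111010 01000011 10011111 10010010 00011100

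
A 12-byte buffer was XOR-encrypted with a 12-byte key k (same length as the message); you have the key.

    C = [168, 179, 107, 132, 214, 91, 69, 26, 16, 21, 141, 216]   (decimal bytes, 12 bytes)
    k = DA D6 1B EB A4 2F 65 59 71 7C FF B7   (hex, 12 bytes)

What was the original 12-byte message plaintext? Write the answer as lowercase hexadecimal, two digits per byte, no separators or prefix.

XOR is its own inverse, so applying the key byte-wise gives the result directly.
byte 0: a8 XOR da = 72
byte 1: b3 XOR d6 = 65
byte 2: 6b XOR 1b = 70
byte 3: 84 XOR eb = 6f
byte 4: d6 XOR a4 = 72
byte 5: 5b XOR 2f = 74
byte 6: 45 XOR 65 = 20
byte 7: 1a XOR 59 = 43
byte 8: 10 XOR 71 = 61
byte 9: 15 XOR 7c = 69
byte 10: 8d XOR ff = 72
byte 11: d8 XOR b7 = 6f

7265706f727420436169726f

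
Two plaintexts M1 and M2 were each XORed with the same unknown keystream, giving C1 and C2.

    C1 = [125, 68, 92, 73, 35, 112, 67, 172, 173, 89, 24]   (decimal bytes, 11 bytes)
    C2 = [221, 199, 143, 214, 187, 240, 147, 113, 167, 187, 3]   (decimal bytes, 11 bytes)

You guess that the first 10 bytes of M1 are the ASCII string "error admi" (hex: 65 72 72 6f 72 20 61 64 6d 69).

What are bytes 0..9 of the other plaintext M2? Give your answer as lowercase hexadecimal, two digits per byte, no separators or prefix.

c5f1a1f0eaa0b1b9678b

First, C1 ⊕ C2 = (M1 ⊕ K) ⊕ (M2 ⊕ K) = M1 ⊕ M2, so the key drops out. Then M2 = (M1 ⊕ M2) ⊕ M1 over the first 10 bytes.
byte 0: (7d ⊕ dd) ⊕ 65 = a0 ⊕ 65 = c5
byte 1: (44 ⊕ c7) ⊕ 72 = 83 ⊕ 72 = f1
byte 2: (5c ⊕ 8f) ⊕ 72 = d3 ⊕ 72 = a1
byte 3: (49 ⊕ d6) ⊕ 6f = 9f ⊕ 6f = f0
byte 4: (23 ⊕ bb) ⊕ 72 = 98 ⊕ 72 = ea
byte 5: (70 ⊕ f0) ⊕ 20 = 80 ⊕ 20 = a0
byte 6: (43 ⊕ 93) ⊕ 61 = d0 ⊕ 61 = b1
byte 7: (ac ⊕ 71) ⊕ 64 = dd ⊕ 64 = b9
byte 8: (ad ⊕ a7) ⊕ 6d = 0a ⊕ 6d = 67
byte 9: (59 ⊕ bb) ⊕ 69 = e2 ⊕ 69 = 8b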